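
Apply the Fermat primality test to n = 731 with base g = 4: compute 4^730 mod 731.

16

4^1 ≡ 4 (mod 731)
4^2 ≡ 4^2 = 16 ≡ 16 (mod 731)
4^4 ≡ 16^2 = 256 ≡ 256 (mod 731)
4^8 ≡ 256^2 = 65536 ≡ 477 (mod 731)
4^16 ≡ 477^2 = 227529 ≡ 188 (mod 731)
4^32 ≡ 188^2 = 35344 ≡ 256 (mod 731)
4^64 ≡ 256^2 = 65536 ≡ 477 (mod 731)
4^128 ≡ 477^2 = 227529 ≡ 188 (mod 731)
4^256 ≡ 188^2 = 35344 ≡ 256 (mod 731)
4^512 ≡ 256^2 = 65536 ≡ 477 (mod 731)
730 = 512 + 128 + 64 + 16 + 8 + 2 in binary powers of 2.
So 4^730 ≡ 477 · 188 · 477 · 188 · 477 · 16 ≡ 16 (mod 731).
Since 16 ≠ 1, base 4 is a Fermat witness: 731 is composite.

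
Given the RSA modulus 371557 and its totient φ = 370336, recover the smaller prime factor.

569

φ(n) = (p−1)(q−1) = n − (p+q) + 1, so p + q = 371557 − 370336 + 1 = 1222.
p and q are the roots of t² − 1222t + 371557 = 0.
Discriminant: 1222² − 4·371557 = 1493284 − 1486228 = 7056; √7056 = 84.
q = (1222 − 84)/2 = 569, p = (1222 + 84)/2 = 653.
Check: 569 · 653 = 371557.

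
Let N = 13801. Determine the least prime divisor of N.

37

13801 is odd.
Digit sum 13, not divisible by 3.
Ends in 1: not divisible by 5.
7: 13801 = 7·1971 + 4
11: 13801 = 11·1254 + 7
13: 13801 = 13·1061 + 8
17: 13801 = 17·811 + 14
19: 13801 = 19·726 + 7
23: 13801 = 23·600 + 1
29: 13801 = 29·475 + 26
31: 13801 = 31·445 + 6
37: 13801 = 37·373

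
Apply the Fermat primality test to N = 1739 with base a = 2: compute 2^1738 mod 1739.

1283

2^1 ≡ 2 (mod 1739)
2^2 ≡ 2^2 = 4 ≡ 4 (mod 1739)
2^4 ≡ 4^2 = 16 ≡ 16 (mod 1739)
2^8 ≡ 16^2 = 256 ≡ 256 (mod 1739)
2^16 ≡ 256^2 = 65536 ≡ 1193 (mod 1739)
2^32 ≡ 1193^2 = 1423249 ≡ 747 (mod 1739)
2^64 ≡ 747^2 = 558009 ≡ 1529 (mod 1739)
2^128 ≡ 1529^2 = 2337841 ≡ 625 (mod 1739)
2^256 ≡ 625^2 = 390625 ≡ 1089 (mod 1739)
2^512 ≡ 1089^2 = 1185921 ≡ 1662 (mod 1739)
2^1024 ≡ 1662^2 = 2762244 ≡ 712 (mod 1739)
1738 = 1024 + 512 + 128 + 64 + 8 + 2 in binary powers of 2.
So 2^1738 ≡ 712 · 1662 · 625 · 1529 · 256 · 4 ≡ 1283 (mod 1739).
Since 1283 ≠ 1, base 2 is a Fermat witness: 1739 is composite.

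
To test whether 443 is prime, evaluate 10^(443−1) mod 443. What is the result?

1

10^1 ≡ 10 (mod 443)
10^2 ≡ 10^2 = 100 ≡ 100 (mod 443)
10^4 ≡ 100^2 = 10000 ≡ 254 (mod 443)
10^8 ≡ 254^2 = 64516 ≡ 281 (mod 443)
10^16 ≡ 281^2 = 78961 ≡ 107 (mod 443)
10^32 ≡ 107^2 = 11449 ≡ 374 (mod 443)
10^64 ≡ 374^2 = 139876 ≡ 331 (mod 443)
10^128 ≡ 331^2 = 109561 ≡ 140 (mod 443)
10^256 ≡ 140^2 = 19600 ≡ 108 (mod 443)
442 = 256 + 128 + 32 + 16 + 8 + 2 in binary powers of 2.
So 10^442 ≡ 108 · 140 · 374 · 107 · 281 · 100 ≡ 1 (mod 443).
Since the result is 1, base 10 gives no evidence that 443 is composite.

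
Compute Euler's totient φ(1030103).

Factor: 1030103 = 73 · 103 · 137.
φ(1030103) = (73−1) · (103−1) · (137−1) = 72 · 102 · 136 = 998784.

998784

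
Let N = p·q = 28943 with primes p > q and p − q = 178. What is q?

Since p = q + 178, we have 28943 = q(q + 178), so q² + 178q − 28943 = 0.
Discriminant: 178² + 4·28943 = 31684 + 115772 = 147456; √147456 = 384.
q = (−178 + 384)/2 = 103, and p = q + 178 = 281.
Check: 103 · 281 = 28943.

103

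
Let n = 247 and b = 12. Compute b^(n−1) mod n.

1

12^1 ≡ 12 (mod 247)
12^2 ≡ 12^2 = 144 ≡ 144 (mod 247)
12^4 ≡ 144^2 = 20736 ≡ 235 (mod 247)
12^8 ≡ 235^2 = 55225 ≡ 144 (mod 247)
12^16 ≡ 144^2 = 20736 ≡ 235 (mod 247)
12^32 ≡ 235^2 = 55225 ≡ 144 (mod 247)
12^64 ≡ 144^2 = 20736 ≡ 235 (mod 247)
12^128 ≡ 235^2 = 55225 ≡ 144 (mod 247)
246 = 128 + 64 + 32 + 16 + 4 + 2 in binary powers of 2.
So 12^246 ≡ 144 · 235 · 144 · 235 · 235 · 144 ≡ 1 (mod 247).
Since the result is 1, base 12 gives no evidence that 247 is composite.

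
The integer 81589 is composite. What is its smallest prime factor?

81589 is odd.
Digit sum 31, not divisible by 3.
Ends in 9: not divisible by 5.
7: 81589 = 7·11655 + 4
11: 81589 = 11·7417 + 2
13: 81589 = 13·6276 + 1
17: 81589 = 17·4799 + 6
19: 81589 = 19·4294 + 3
23: 81589 = 23·3547 + 8
29: 81589 = 29·2813 + 12
31: 81589 = 31·2631 + 28
37: 81589 = 37·2205 + 4
41: 81589 = 41·1989 + 40
43: 81589 = 43·1897 + 18
47: 81589 = 47·1735 + 44
53: 81589 = 53·1539 + 22
59: 81589 = 59·1382 + 51
61: 81589 = 61·1337 + 32
67: 81589 = 67·1217 + 50
71: 81589 = 71·1149 + 10
73: 81589 = 73·1117 + 48
79: 81589 = 79·1032 + 61
83: 81589 = 83·983

83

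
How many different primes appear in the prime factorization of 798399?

798399 = 3^2 · 88711
88711 = 7 · 12673
12673 = 19 · 667
667 = 23 · 29
798399 = 3^2 · 7 · 19 · 23 · 29, which has 5 distinct prime factors.

5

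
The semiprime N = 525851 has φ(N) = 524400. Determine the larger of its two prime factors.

φ(n) = (p−1)(q−1) = n − (p+q) + 1, so p + q = 525851 − 524400 + 1 = 1452.
p and q are the roots of t² − 1452t + 525851 = 0.
Discriminant: 1452² − 4·525851 = 2108304 − 2103404 = 4900; √4900 = 70.
q = (1452 − 70)/2 = 691, p = (1452 + 70)/2 = 761.
Check: 691 · 761 = 525851.

761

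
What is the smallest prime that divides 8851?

8851 is odd.
Digit sum 22, not divisible by 3.
Ends in 1: not divisible by 5.
7: 8851 = 7·1264 + 3
11: 8851 = 11·804 + 7
13: 8851 = 13·680 + 11
17: 8851 = 17·520 + 11
19: 8851 = 19·465 + 16
23: 8851 = 23·384 + 19
29: 8851 = 29·305 + 6
31: 8851 = 31·285 + 16
37: 8851 = 37·239 + 8
41: 8851 = 41·215 + 36
43: 8851 = 43·205 + 36
47: 8851 = 47·188 + 15
53: 8851 = 53·167

53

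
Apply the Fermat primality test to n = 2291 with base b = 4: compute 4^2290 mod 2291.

4^1 ≡ 4 (mod 2291)
4^2 ≡ 4^2 = 16 ≡ 16 (mod 2291)
4^4 ≡ 16^2 = 256 ≡ 256 (mod 2291)
4^8 ≡ 256^2 = 65536 ≡ 1388 (mod 2291)
4^16 ≡ 1388^2 = 1926544 ≡ 2104 (mod 2291)
4^32 ≡ 2104^2 = 4426816 ≡ 604 (mod 2291)
4^64 ≡ 604^2 = 364816 ≡ 547 (mod 2291)
4^128 ≡ 547^2 = 299209 ≡ 1379 (mod 2291)
4^256 ≡ 1379^2 = 1901641 ≡ 111 (mod 2291)
4^512 ≡ 111^2 = 12321 ≡ 866 (mod 2291)
4^1024 ≡ 866^2 = 749956 ≡ 799 (mod 2291)
4^2048 ≡ 799^2 = 638401 ≡ 1503 (mod 2291)
2290 = 2048 + 128 + 64 + 32 + 16 + 2 in binary powers of 2.
So 4^2290 ≡ 1503 · 1379 · 547 · 604 · 2104 · 16 ≡ 1591 (mod 2291).
Since 1591 ≠ 1, base 4 is a Fermat witness: 2291 is composite.

1591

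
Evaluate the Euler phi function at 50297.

44928

Factor: 50297 = 13 · 53 · 73.
φ(50297) = (13−1) · (53−1) · (73−1) = 12 · 52 · 72 = 44928.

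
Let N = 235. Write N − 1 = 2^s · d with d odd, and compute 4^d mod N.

235 − 1 = 234 = 2^1 · 117, so d = 117.
4^1 ≡ 4 (mod 235)
4^2 ≡ 4^2 = 16 ≡ 16 (mod 235)
4^4 ≡ 16^2 = 256 ≡ 21 (mod 235)
4^8 ≡ 21^2 = 441 ≡ 206 (mod 235)
4^16 ≡ 206^2 = 42436 ≡ 136 (mod 235)
4^32 ≡ 136^2 = 18496 ≡ 166 (mod 235)
4^64 ≡ 166^2 = 27556 ≡ 61 (mod 235)
117 = 64 + 32 + 16 + 4 + 1 in binary powers of 2.
So 4^117 ≡ 61 · 166 · 136 · 21 · 4 ≡ 204 (mod 235).
Squaring chain: 204; never reaches −1, so base 4 is a Miller–Rabin witness that 235 is composite.

204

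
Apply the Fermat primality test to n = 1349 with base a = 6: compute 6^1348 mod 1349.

6^1 ≡ 6 (mod 1349)
6^2 ≡ 6^2 = 36 ≡ 36 (mod 1349)
6^4 ≡ 36^2 = 1296 ≡ 1296 (mod 1349)
6^8 ≡ 1296^2 = 1679616 ≡ 111 (mod 1349)
6^16 ≡ 111^2 = 12321 ≡ 180 (mod 1349)
6^32 ≡ 180^2 = 32400 ≡ 24 (mod 1349)
6^64 ≡ 24^2 = 576 ≡ 576 (mod 1349)
6^128 ≡ 576^2 = 331776 ≡ 1271 (mod 1349)
6^256 ≡ 1271^2 = 1615441 ≡ 688 (mod 1349)
6^512 ≡ 688^2 = 473344 ≡ 1194 (mod 1349)
6^1024 ≡ 1194^2 = 1425636 ≡ 1092 (mod 1349)
1348 = 1024 + 256 + 64 + 4 in binary powers of 2.
So 6^1348 ≡ 1092 · 688 · 576 · 1296 ≡ 161 (mod 1349).
Since 161 ≠ 1, base 6 is a Fermat witness: 1349 is composite.

161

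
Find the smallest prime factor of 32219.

32219 is odd.
Digit sum 17, not divisible by 3.
Ends in 9: not divisible by 5.
7: 32219 = 7·4602 + 5
11: 32219 = 11·2929

11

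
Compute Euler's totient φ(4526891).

Factor: 4526891 = 137 · 173 · 191.
φ(4526891) = (137−1) · (173−1) · (191−1) = 136 · 172 · 190 = 4444480.

4444480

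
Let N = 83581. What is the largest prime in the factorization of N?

83

83581 = 19 · 4399
4399 = 53 · 83
83 is prime.
So 83581 = 19 · 53 · 83; the largest prime factor is 83.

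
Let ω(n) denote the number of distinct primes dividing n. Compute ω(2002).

4

2002 = 2 · 1001
1001 = 7 · 143
143 = 11 · 13
2002 = 2 · 7 · 11 · 13, which has 4 distinct prime factors.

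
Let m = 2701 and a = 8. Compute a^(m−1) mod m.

1

8^1 ≡ 8 (mod 2701)
8^2 ≡ 8^2 = 64 ≡ 64 (mod 2701)
8^4 ≡ 64^2 = 4096 ≡ 1395 (mod 2701)
8^8 ≡ 1395^2 = 1946025 ≡ 1305 (mod 2701)
8^16 ≡ 1305^2 = 1703025 ≡ 1395 (mod 2701)
8^32 ≡ 1395^2 = 1946025 ≡ 1305 (mod 2701)
8^64 ≡ 1305^2 = 1703025 ≡ 1395 (mod 2701)
8^128 ≡ 1395^2 = 1946025 ≡ 1305 (mod 2701)
8^256 ≡ 1305^2 = 1703025 ≡ 1395 (mod 2701)
8^512 ≡ 1395^2 = 1946025 ≡ 1305 (mod 2701)
8^1024 ≡ 1305^2 = 1703025 ≡ 1395 (mod 2701)
8^2048 ≡ 1395^2 = 1946025 ≡ 1305 (mod 2701)
2700 = 2048 + 512 + 128 + 8 + 4 in binary powers of 2.
So 8^2700 ≡ 1305 · 1305 · 1305 · 1305 · 1395 ≡ 1 (mod 2701).
Since the result is 1, base 8 gives no evidence that 2701 is composite.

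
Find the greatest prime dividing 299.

299 = 13 · 23
23 is prime.
So 299 = 13 · 23; the largest prime factor is 23.

23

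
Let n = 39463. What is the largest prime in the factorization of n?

67

39463 = 19 · 2077
2077 = 31 · 67
67 is prime.
So 39463 = 19 · 31 · 67; the largest prime factor is 67.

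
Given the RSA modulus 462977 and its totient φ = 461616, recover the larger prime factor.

709

φ(n) = (p−1)(q−1) = n − (p+q) + 1, so p + q = 462977 − 461616 + 1 = 1362.
p and q are the roots of t² − 1362t + 462977 = 0.
Discriminant: 1362² − 4·462977 = 1855044 − 1851908 = 3136; √3136 = 56.
q = (1362 − 56)/2 = 653, p = (1362 + 56)/2 = 709.
Check: 653 · 709 = 462977.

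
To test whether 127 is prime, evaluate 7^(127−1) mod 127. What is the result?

7^1 ≡ 7 (mod 127)
7^2 ≡ 7^2 = 49 ≡ 49 (mod 127)
7^4 ≡ 49^2 = 2401 ≡ 115 (mod 127)
7^8 ≡ 115^2 = 13225 ≡ 17 (mod 127)
7^16 ≡ 17^2 = 289 ≡ 35 (mod 127)
7^32 ≡ 35^2 = 1225 ≡ 82 (mod 127)
7^64 ≡ 82^2 = 6724 ≡ 120 (mod 127)
126 = 64 + 32 + 16 + 8 + 4 + 2 in binary powers of 2.
So 7^126 ≡ 120 · 82 · 35 · 17 · 115 · 49 ≡ 1 (mod 127).
Since the result is 1, base 7 gives no evidence that 127 is composite.

1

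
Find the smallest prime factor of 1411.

17

1411 is odd.
Digit sum 7, not divisible by 3.
Ends in 1: not divisible by 5.
7: 1411 = 7·201 + 4
11: 1411 = 11·128 + 3
13: 1411 = 13·108 + 7
17: 1411 = 17·83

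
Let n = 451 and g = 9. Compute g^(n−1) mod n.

9^1 ≡ 9 (mod 451)
9^2 ≡ 9^2 = 81 ≡ 81 (mod 451)
9^4 ≡ 81^2 = 6561 ≡ 247 (mod 451)
9^8 ≡ 247^2 = 61009 ≡ 124 (mod 451)
9^16 ≡ 124^2 = 15376 ≡ 42 (mod 451)
9^32 ≡ 42^2 = 1764 ≡ 411 (mod 451)
9^64 ≡ 411^2 = 168921 ≡ 247 (mod 451)
9^128 ≡ 247^2 = 61009 ≡ 124 (mod 451)
9^256 ≡ 124^2 = 15376 ≡ 42 (mod 451)
450 = 256 + 128 + 64 + 2 in binary powers of 2.
So 9^450 ≡ 42 · 124 · 247 · 81 ≡ 122 (mod 451).
Since 122 ≠ 1, base 9 is a Fermat witness: 451 is composite.

122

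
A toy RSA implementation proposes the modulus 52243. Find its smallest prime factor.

52243 is odd.
Digit sum 16, not divisible by 3.
Ends in 3: not divisible by 5.
7: 52243 = 7·7463 + 2
11: 52243 = 11·4749 + 4
13: 52243 = 13·4018 + 9
17: 52243 = 17·3073 + 2
19: 52243 = 19·2749 + 12
23: 52243 = 23·2271 + 10
29: 52243 = 29·1801 + 14
31: 52243 = 31·1685 + 8
37: 52243 = 37·1411 + 36
41: 52243 = 41·1274 + 9
43: 52243 = 43·1214 + 41
47: 52243 = 47·1111 + 26
53: 52243 = 53·985 + 38
59: 52243 = 59·885 + 28
61: 52243 = 61·856 + 27
67: 52243 = 67·779 + 50
71: 52243 = 71·735 + 58
73: 52243 = 73·715 + 48
79: 52243 = 79·661 + 24
83: 52243 = 83·629 + 36
89: 52243 = 89·587

89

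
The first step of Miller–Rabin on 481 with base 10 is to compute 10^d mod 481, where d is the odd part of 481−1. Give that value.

481 − 1 = 480 = 2^5 · 15, so d = 15.
10^1 ≡ 10 (mod 481)
10^2 ≡ 10^2 = 100 ≡ 100 (mod 481)
10^4 ≡ 100^2 = 10000 ≡ 380 (mod 481)
10^8 ≡ 380^2 = 144400 ≡ 100 (mod 481)
15 = 8 + 4 + 2 + 1 in binary powers of 2.
So 10^15 ≡ 100 · 380 · 100 · 10 ≡ 38 (mod 481).
Squaring chain: 38 → 1 → 1 → 1 → 1; never reaches −1, so base 10 is a Miller–Rabin witness that 481 is composite.

38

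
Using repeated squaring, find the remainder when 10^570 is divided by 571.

10^1 ≡ 10 (mod 571)
10^2 ≡ 10^2 = 100 ≡ 100 (mod 571)
10^4 ≡ 100^2 = 10000 ≡ 293 (mod 571)
10^8 ≡ 293^2 = 85849 ≡ 199 (mod 571)
10^16 ≡ 199^2 = 39601 ≡ 202 (mod 571)
10^32 ≡ 202^2 = 40804 ≡ 263 (mod 571)
10^64 ≡ 263^2 = 69169 ≡ 78 (mod 571)
10^128 ≡ 78^2 = 6084 ≡ 374 (mod 571)
10^256 ≡ 374^2 = 139876 ≡ 552 (mod 571)
10^512 ≡ 552^2 = 304704 ≡ 361 (mod 571)
570 = 512 + 32 + 16 + 8 + 2 in binary powers of 2.
So 10^570 ≡ 361 · 263 · 202 · 199 · 100 ≡ 1 (mod 571).
Since the result is 1, base 10 gives no evidence that 571 is composite.

1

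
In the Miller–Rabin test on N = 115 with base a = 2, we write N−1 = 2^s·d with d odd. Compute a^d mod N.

115 − 1 = 114 = 2^1 · 57, so d = 57.
2^1 ≡ 2 (mod 115)
2^2 ≡ 2^2 = 4 ≡ 4 (mod 115)
2^4 ≡ 4^2 = 16 ≡ 16 (mod 115)
2^8 ≡ 16^2 = 256 ≡ 26 (mod 115)
2^16 ≡ 26^2 = 676 ≡ 101 (mod 115)
2^32 ≡ 101^2 = 10201 ≡ 81 (mod 115)
57 = 32 + 16 + 8 + 1 in binary powers of 2.
So 2^57 ≡ 81 · 101 · 26 · 2 ≡ 27 (mod 115).
Squaring chain: 27; never reaches −1, so base 2 is a Miller–Rabin witness that 115 is composite.

27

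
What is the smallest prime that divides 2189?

11

2189 is odd.
Digit sum 20, not divisible by 3.
Ends in 9: not divisible by 5.
7: 2189 = 7·312 + 5
11: 2189 = 11·199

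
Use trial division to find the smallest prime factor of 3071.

3071 is odd.
Digit sum 11, not divisible by 3.
Ends in 1: not divisible by 5.
7: 3071 = 7·438 + 5
11: 3071 = 11·279 + 2
13: 3071 = 13·236 + 3
17: 3071 = 17·180 + 11
19: 3071 = 19·161 + 12
23: 3071 = 23·133 + 12
29: 3071 = 29·105 + 26
31: 3071 = 31·99 + 2
37: 3071 = 37·83

37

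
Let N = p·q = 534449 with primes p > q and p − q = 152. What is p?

Since p = q + 152, we have 534449 = q(q + 152), so q² + 152q − 534449 = 0.
Discriminant: 152² + 4·534449 = 23104 + 2137796 = 2160900; √2160900 = 1470.
q = (−152 + 1470)/2 = 659, and p = q + 152 = 811.
Check: 659 · 811 = 534449.

811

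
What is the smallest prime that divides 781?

781 is odd.
Digit sum 16, not divisible by 3.
Ends in 1: not divisible by 5.
7: 781 = 7·111 + 4
11: 781 = 11·71

11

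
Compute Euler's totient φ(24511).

Factor: 24511 = 127 · 193.
φ(24511) = (127−1) · (193−1) = 126 · 192 = 24192.

24192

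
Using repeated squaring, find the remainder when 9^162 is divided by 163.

9^1 ≡ 9 (mod 163)
9^2 ≡ 9^2 = 81 ≡ 81 (mod 163)
9^4 ≡ 81^2 = 6561 ≡ 41 (mod 163)
9^8 ≡ 41^2 = 1681 ≡ 51 (mod 163)
9^16 ≡ 51^2 = 2601 ≡ 156 (mod 163)
9^32 ≡ 156^2 = 24336 ≡ 49 (mod 163)
9^64 ≡ 49^2 = 2401 ≡ 119 (mod 163)
9^128 ≡ 119^2 = 14161 ≡ 143 (mod 163)
162 = 128 + 32 + 2 in binary powers of 2.
So 9^162 ≡ 143 · 49 · 81 ≡ 1 (mod 163).
Since the result is 1, base 9 gives no evidence that 163 is composite.

1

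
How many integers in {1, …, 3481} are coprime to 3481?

Factor: 3481 = 59^2.
φ(3481) = 59^1·(59−1) = 3422.

3422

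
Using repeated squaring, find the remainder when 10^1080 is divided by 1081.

10^1 ≡ 10 (mod 1081)
10^2 ≡ 10^2 = 100 ≡ 100 (mod 1081)
10^4 ≡ 100^2 = 10000 ≡ 271 (mod 1081)
10^8 ≡ 271^2 = 73441 ≡ 1014 (mod 1081)
10^16 ≡ 1014^2 = 1028196 ≡ 165 (mod 1081)
10^32 ≡ 165^2 = 27225 ≡ 200 (mod 1081)
10^64 ≡ 200^2 = 40000 ≡ 3 (mod 1081)
10^128 ≡ 3^2 = 9 ≡ 9 (mod 1081)
10^256 ≡ 9^2 = 81 ≡ 81 (mod 1081)
10^512 ≡ 81^2 = 6561 ≡ 75 (mod 1081)
10^1024 ≡ 75^2 = 5625 ≡ 220 (mod 1081)
1080 = 1024 + 32 + 16 + 8 in binary powers of 2.
So 10^1080 ≡ 220 · 200 · 165 · 1014 ≡ 813 (mod 1081).
Since 813 ≠ 1, base 10 is a Fermat witness: 1081 is composite.

813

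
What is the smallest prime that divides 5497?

5497 is odd.
Digit sum 25, not divisible by 3.
Ends in 7: not divisible by 5.
7: 5497 = 7·785 + 2
11: 5497 = 11·499 + 8
13: 5497 = 13·422 + 11
17: 5497 = 17·323 + 6
19: 5497 = 19·289 + 6
23: 5497 = 23·239

23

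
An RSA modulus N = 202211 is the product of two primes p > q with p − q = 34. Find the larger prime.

Since p = q + 34, we have 202211 = q(q + 34), so q² + 34q − 202211 = 0.
Discriminant: 34² + 4·202211 = 1156 + 808844 = 810000; √810000 = 900.
q = (−34 + 900)/2 = 433, and p = q + 34 = 467.
Check: 433 · 467 = 202211.

467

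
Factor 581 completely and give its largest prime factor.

83

581 = 7 · 83
83 is prime.
So 581 = 7 · 83; the largest prime factor is 83.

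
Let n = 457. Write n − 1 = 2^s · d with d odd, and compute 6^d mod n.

457 − 1 = 456 = 2^3 · 57, so d = 57.
6^1 ≡ 6 (mod 457)
6^2 ≡ 6^2 = 36 ≡ 36 (mod 457)
6^4 ≡ 36^2 = 1296 ≡ 382 (mod 457)
6^8 ≡ 382^2 = 145924 ≡ 141 (mod 457)
6^16 ≡ 141^2 = 19881 ≡ 230 (mod 457)
6^32 ≡ 230^2 = 52900 ≡ 345 (mod 457)
57 = 32 + 16 + 8 + 1 in binary powers of 2.
So 6^57 ≡ 345 · 230 · 141 · 6 ≡ 456 (mod 457).
Since 6^d ≡ 456 (mod 457), base 6 does not prove 457 composite.

456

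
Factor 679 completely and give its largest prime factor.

679 = 7 · 97
97 is prime.
So 679 = 7 · 97; the largest prime factor is 97.

97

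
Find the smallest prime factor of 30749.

30749 is odd.
Digit sum 23, not divisible by 3.
Ends in 9: not divisible by 5.
7: 30749 = 7·4392 + 5
11: 30749 = 11·2795 + 4
13: 30749 = 13·2365 + 4
17: 30749 = 17·1808 + 13
19: 30749 = 19·1618 + 7
23: 30749 = 23·1336 + 21
29: 30749 = 29·1060 + 9
31: 30749 = 31·991 + 28
37: 30749 = 37·831 + 2
41: 30749 = 41·749 + 40
43: 30749 = 43·715 + 4
47: 30749 = 47·654 + 11
53: 30749 = 53·580 + 9
59: 30749 = 59·521 + 10
61: 30749 = 61·504 + 5
67: 30749 = 67·458 + 63
71: 30749 = 71·433 + 6
73: 30749 = 73·421 + 16
79: 30749 = 79·389 + 18
83: 30749 = 83·370 + 39
89: 30749 = 89·345 + 44
97: 30749 = 97·317

97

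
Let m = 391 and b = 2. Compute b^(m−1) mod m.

2^1 ≡ 2 (mod 391)
2^2 ≡ 2^2 = 4 ≡ 4 (mod 391)
2^4 ≡ 4^2 = 16 ≡ 16 (mod 391)
2^8 ≡ 16^2 = 256 ≡ 256 (mod 391)
2^16 ≡ 256^2 = 65536 ≡ 239 (mod 391)
2^32 ≡ 239^2 = 57121 ≡ 35 (mod 391)
2^64 ≡ 35^2 = 1225 ≡ 52 (mod 391)
2^128 ≡ 52^2 = 2704 ≡ 358 (mod 391)
2^256 ≡ 358^2 = 128164 ≡ 307 (mod 391)
390 = 256 + 128 + 4 + 2 in binary powers of 2.
So 2^390 ≡ 307 · 358 · 16 · 4 ≡ 285 (mod 391).
Since 285 ≠ 1, base 2 is a Fermat witness: 391 is composite.

285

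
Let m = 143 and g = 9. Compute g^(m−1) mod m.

9^1 ≡ 9 (mod 143)
9^2 ≡ 9^2 = 81 ≡ 81 (mod 143)
9^4 ≡ 81^2 = 6561 ≡ 126 (mod 143)
9^8 ≡ 126^2 = 15876 ≡ 3 (mod 143)
9^16 ≡ 3^2 = 9 ≡ 9 (mod 143)
9^32 ≡ 9^2 = 81 ≡ 81 (mod 143)
9^64 ≡ 81^2 = 6561 ≡ 126 (mod 143)
9^128 ≡ 126^2 = 15876 ≡ 3 (mod 143)
142 = 128 + 8 + 4 + 2 in binary powers of 2.
So 9^142 ≡ 3 · 3 · 126 · 81 ≡ 48 (mod 143).
Since 48 ≠ 1, base 9 is a Fermat witness: 143 is composite.

48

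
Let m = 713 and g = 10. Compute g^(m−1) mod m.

10^1 ≡ 10 (mod 713)
10^2 ≡ 10^2 = 100 ≡ 100 (mod 713)
10^4 ≡ 100^2 = 10000 ≡ 18 (mod 713)
10^8 ≡ 18^2 = 324 ≡ 324 (mod 713)
10^16 ≡ 324^2 = 104976 ≡ 165 (mod 713)
10^32 ≡ 165^2 = 27225 ≡ 131 (mod 713)
10^64 ≡ 131^2 = 17161 ≡ 49 (mod 713)
10^128 ≡ 49^2 = 2401 ≡ 262 (mod 713)
10^256 ≡ 262^2 = 68644 ≡ 196 (mod 713)
10^512 ≡ 196^2 = 38416 ≡ 627 (mod 713)
712 = 512 + 128 + 64 + 8 in binary powers of 2.
So 10^712 ≡ 627 · 262 · 49 · 324 ≡ 485 (mod 713).
Since 485 ≠ 1, base 10 is a Fermat witness: 713 is composite.

485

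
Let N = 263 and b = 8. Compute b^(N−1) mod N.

1

8^1 ≡ 8 (mod 263)
8^2 ≡ 8^2 = 64 ≡ 64 (mod 263)
8^4 ≡ 64^2 = 4096 ≡ 151 (mod 263)
8^8 ≡ 151^2 = 22801 ≡ 183 (mod 263)
8^16 ≡ 183^2 = 33489 ≡ 88 (mod 263)
8^32 ≡ 88^2 = 7744 ≡ 117 (mod 263)
8^64 ≡ 117^2 = 13689 ≡ 13 (mod 263)
8^128 ≡ 13^2 = 169 ≡ 169 (mod 263)
8^256 ≡ 169^2 = 28561 ≡ 157 (mod 263)
262 = 256 + 4 + 2 in binary powers of 2.
So 8^262 ≡ 157 · 151 · 64 ≡ 1 (mod 263).
Since the result is 1, base 8 gives no evidence that 263 is composite.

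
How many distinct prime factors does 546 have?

546 = 2 · 273
273 = 3 · 91
91 = 7 · 13
546 = 2 · 3 · 7 · 13, which has 4 distinct prime factors.

4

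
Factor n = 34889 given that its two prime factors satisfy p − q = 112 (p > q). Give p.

Since p = q + 112, we have 34889 = q(q + 112), so q² + 112q − 34889 = 0.
Discriminant: 112² + 4·34889 = 12544 + 139556 = 152100; √152100 = 390.
q = (−112 + 390)/2 = 139, and p = q + 112 = 251.
Check: 139 · 251 = 34889.

251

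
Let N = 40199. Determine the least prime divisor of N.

40199 is odd.
Digit sum 23, not divisible by 3.
Ends in 9: not divisible by 5.
7: 40199 = 7·5742 + 5
11: 40199 = 11·3654 + 5
13: 40199 = 13·3092 + 3
17: 40199 = 17·2364 + 11
19: 40199 = 19·2115 + 14
23: 40199 = 23·1747 + 18
29: 40199 = 29·1386 + 5
31: 40199 = 31·1296 + 23
37: 40199 = 37·1086 + 17
41: 40199 = 41·980 + 19
43: 40199 = 43·934 + 37
47: 40199 = 47·855 + 14
53: 40199 = 53·758 + 25
59: 40199 = 59·681 + 20
61: 40199 = 61·659

61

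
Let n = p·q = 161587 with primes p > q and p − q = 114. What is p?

Since p = q + 114, we have 161587 = q(q + 114), so q² + 114q − 161587 = 0.
Discriminant: 114² + 4·161587 = 12996 + 646348 = 659344; √659344 = 812.
q = (−114 + 812)/2 = 349, and p = q + 114 = 463.
Check: 349 · 463 = 161587.

463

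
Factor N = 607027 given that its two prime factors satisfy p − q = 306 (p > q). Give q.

641

Since p = q + 306, we have 607027 = q(q + 306), so q² + 306q − 607027 = 0.
Discriminant: 306² + 4·607027 = 93636 + 2428108 = 2521744; √2521744 = 1588.
q = (−306 + 1588)/2 = 641, and p = q + 306 = 947.
Check: 641 · 947 = 607027.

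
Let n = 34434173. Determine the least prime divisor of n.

34434173 is odd.
Digit sum 29, not divisible by 3.
Ends in 3: not divisible by 5.
7: 34434173 = 7·4919167 + 4
11: 34434173 = 11·3130379 + 4
13: 34434173 = 13·2648782 + 7
17: 34434173 = 17·2025539 + 10
19: 34434173 = 19·1812324 + 17
23: 34434173 = 23·1497137 + 22
29: 34434173 = 29·1187385 + 8
31: 34434173 = 31·1110779 + 24
37: 34434173 = 37·930653 + 12
41: 34434173 = 41·839857 + 36
43: 34434173 = 43·800794 + 31
47: 34434173 = 47·732641 + 46
53: 34434173 = 53·649701 + 20
59: 34434173 = 59·583630 + 3
61: 34434173 = 61·564494 + 39
67: 34434173 = 67·513942 + 59
71: 34434173 = 71·484988 + 25
73: 34434173 = 73·471701

73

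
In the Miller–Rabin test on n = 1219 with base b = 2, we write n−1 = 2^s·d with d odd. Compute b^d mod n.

1219 − 1 = 1218 = 2^1 · 609, so d = 609.
2^1 ≡ 2 (mod 1219)
2^2 ≡ 2^2 = 4 ≡ 4 (mod 1219)
2^4 ≡ 4^2 = 16 ≡ 16 (mod 1219)
2^8 ≡ 16^2 = 256 ≡ 256 (mod 1219)
2^16 ≡ 256^2 = 65536 ≡ 929 (mod 1219)
2^32 ≡ 929^2 = 863041 ≡ 1208 (mod 1219)
2^64 ≡ 1208^2 = 1459264 ≡ 121 (mod 1219)
2^128 ≡ 121^2 = 14641 ≡ 13 (mod 1219)
2^256 ≡ 13^2 = 169 ≡ 169 (mod 1219)
2^512 ≡ 169^2 = 28561 ≡ 524 (mod 1219)
609 = 512 + 64 + 32 + 1 in binary powers of 2.
So 2^609 ≡ 524 · 121 · 1208 · 2 ≡ 867 (mod 1219).
Squaring chain: 867; never reaches −1, so base 2 is a Miller–Rabin witness that 1219 is composite.

867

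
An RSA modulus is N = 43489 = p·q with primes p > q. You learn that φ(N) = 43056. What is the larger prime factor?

φ(n) = (p−1)(q−1) = n − (p+q) + 1, so p + q = 43489 − 43056 + 1 = 434.
p and q are the roots of t² − 434t + 43489 = 0.
Discriminant: 434² − 4·43489 = 188356 − 173956 = 14400; √14400 = 120.
q = (434 − 120)/2 = 157, p = (434 + 120)/2 = 277.
Check: 157 · 277 = 43489.

277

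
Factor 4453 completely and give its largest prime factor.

73

4453 = 61 · 73
73 is prime.
So 4453 = 61 · 73; the largest prime factor is 73.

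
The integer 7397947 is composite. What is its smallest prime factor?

7397947 is odd.
Digit sum 46, not divisible by 3.
Ends in 7: not divisible by 5.
7: 7397947 = 7·1056849 + 4
11: 7397947 = 11·672540 + 7
13: 7397947 = 13·569072 + 11
17: 7397947 = 17·435173 + 6
19: 7397947 = 19·389365 + 12
23: 7397947 = 23·321649 + 20
29: 7397947 = 29·255101 + 18
31: 7397947 = 31·238643 + 14
37: 7397947 = 37·199944 + 19
41: 7397947 = 41·180437 + 30
43: 7397947 = 43·172045 + 12
47: 7397947 = 47·157403 + 6
53: 7397947 = 53·139583 + 48
59: 7397947 = 59·125388 + 55
61: 7397947 = 61·121277 + 50
67: 7397947 = 67·110417 + 8
71: 7397947 = 71·104196 + 31
73: 7397947 = 73·101341 + 54
79: 7397947 = 79·93644 + 71
83: 7397947 = 83·89131 + 74
89: 7397947 = 89·83123

89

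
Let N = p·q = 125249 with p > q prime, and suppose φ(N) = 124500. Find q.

φ(n) = (p−1)(q−1) = n − (p+q) + 1, so p + q = 125249 − 124500 + 1 = 750.
p and q are the roots of t² − 750t + 125249 = 0.
Discriminant: 750² − 4·125249 = 562500 − 500996 = 61504; √61504 = 248.
q = (750 − 248)/2 = 251, p = (750 + 248)/2 = 499.
Check: 251 · 499 = 125249.

251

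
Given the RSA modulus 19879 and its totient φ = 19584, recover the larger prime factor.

φ(n) = (p−1)(q−1) = n − (p+q) + 1, so p + q = 19879 − 19584 + 1 = 296.
p and q are the roots of t² − 296t + 19879 = 0.
Discriminant: 296² − 4·19879 = 87616 − 79516 = 8100; √8100 = 90.
q = (296 − 90)/2 = 103, p = (296 + 90)/2 = 193.
Check: 103 · 193 = 19879.

193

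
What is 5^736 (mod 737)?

5^1 ≡ 5 (mod 737)
5^2 ≡ 5^2 = 25 ≡ 25 (mod 737)
5^4 ≡ 25^2 = 625 ≡ 625 (mod 737)
5^8 ≡ 625^2 = 390625 ≡ 15 (mod 737)
5^16 ≡ 15^2 = 225 ≡ 225 (mod 737)
5^32 ≡ 225^2 = 50625 ≡ 509 (mod 737)
5^64 ≡ 509^2 = 259081 ≡ 394 (mod 737)
5^128 ≡ 394^2 = 155236 ≡ 466 (mod 737)
5^256 ≡ 466^2 = 217156 ≡ 478 (mod 737)
5^512 ≡ 478^2 = 228484 ≡ 14 (mod 737)
736 = 512 + 128 + 64 + 32 in binary powers of 2.
So 5^736 ≡ 14 · 466 · 394 · 509 ≡ 643 (mod 737).
Since 643 ≠ 1, base 5 is a Fermat witness: 737 is composite.

643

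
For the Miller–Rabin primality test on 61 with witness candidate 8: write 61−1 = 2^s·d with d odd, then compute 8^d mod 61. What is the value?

50

61 − 1 = 60 = 2^2 · 15, so d = 15.
8^1 ≡ 8 (mod 61)
8^2 ≡ 8^2 = 64 ≡ 3 (mod 61)
8^4 ≡ 3^2 = 9 ≡ 9 (mod 61)
8^8 ≡ 9^2 = 81 ≡ 20 (mod 61)
15 = 8 + 4 + 2 + 1 in binary powers of 2.
So 8^15 ≡ 20 · 9 · 3 · 8 ≡ 50 (mod 61).
Squaring chain: 50 → 60; reaches −1, so base 8 does not prove 61 composite.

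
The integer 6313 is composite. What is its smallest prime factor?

6313 is odd.
Digit sum 13, not divisible by 3.
Ends in 3: not divisible by 5.
7: 6313 = 7·901 + 6
11: 6313 = 11·573 + 10
13: 6313 = 13·485 + 8
17: 6313 = 17·371 + 6
19: 6313 = 19·332 + 5
23: 6313 = 23·274 + 11
29: 6313 = 29·217 + 20
31: 6313 = 31·203 + 20
37: 6313 = 37·170 + 23
41: 6313 = 41·153 + 40
43: 6313 = 43·146 + 35
47: 6313 = 47·134 + 15
53: 6313 = 53·119 + 6
59: 6313 = 59·107

59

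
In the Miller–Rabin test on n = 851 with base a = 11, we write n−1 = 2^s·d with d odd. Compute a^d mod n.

851 − 1 = 850 = 2^1 · 425, so d = 425.
11^1 ≡ 11 (mod 851)
11^2 ≡ 11^2 = 121 ≡ 121 (mod 851)
11^4 ≡ 121^2 = 14641 ≡ 174 (mod 851)
11^8 ≡ 174^2 = 30276 ≡ 491 (mod 851)
11^16 ≡ 491^2 = 241081 ≡ 248 (mod 851)
11^32 ≡ 248^2 = 61504 ≡ 232 (mod 851)
11^64 ≡ 232^2 = 53824 ≡ 211 (mod 851)
11^128 ≡ 211^2 = 44521 ≡ 269 (mod 851)
11^256 ≡ 269^2 = 72361 ≡ 26 (mod 851)
425 = 256 + 128 + 32 + 8 + 1 in binary powers of 2.
So 11^425 ≡ 26 · 269 · 232 · 491 · 11 ≡ 582 (mod 851).
Squaring chain: 582; never reaches −1, so base 11 is a Miller–Rabin witness that 851 is composite.

582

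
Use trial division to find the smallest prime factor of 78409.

89

78409 is odd.
Digit sum 28, not divisible by 3.
Ends in 9: not divisible by 5.
7: 78409 = 7·11201 + 2
11: 78409 = 11·7128 + 1
13: 78409 = 13·6031 + 6
17: 78409 = 17·4612 + 5
19: 78409 = 19·4126 + 15
23: 78409 = 23·3409 + 2
29: 78409 = 29·2703 + 22
31: 78409 = 31·2529 + 10
37: 78409 = 37·2119 + 6
41: 78409 = 41·1912 + 17
43: 78409 = 43·1823 + 20
47: 78409 = 47·1668 + 13
53: 78409 = 53·1479 + 22
59: 78409 = 59·1328 + 57
61: 78409 = 61·1285 + 24
67: 78409 = 67·1170 + 19
71: 78409 = 71·1104 + 25
73: 78409 = 73·1074 + 7
79: 78409 = 79·992 + 41
83: 78409 = 83·944 + 57
89: 78409 = 89·881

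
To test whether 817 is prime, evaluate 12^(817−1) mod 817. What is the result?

704

12^1 ≡ 12 (mod 817)
12^2 ≡ 12^2 = 144 ≡ 144 (mod 817)
12^4 ≡ 144^2 = 20736 ≡ 311 (mod 817)
12^8 ≡ 311^2 = 96721 ≡ 315 (mod 817)
12^16 ≡ 315^2 = 99225 ≡ 368 (mod 817)
12^32 ≡ 368^2 = 135424 ≡ 619 (mod 817)
12^64 ≡ 619^2 = 383161 ≡ 805 (mod 817)
12^128 ≡ 805^2 = 648025 ≡ 144 (mod 817)
12^256 ≡ 144^2 = 20736 ≡ 311 (mod 817)
12^512 ≡ 311^2 = 96721 ≡ 315 (mod 817)
816 = 512 + 256 + 32 + 16 in binary powers of 2.
So 12^816 ≡ 315 · 311 · 619 · 368 ≡ 704 (mod 817).
Since 704 ≠ 1, base 12 is a Fermat witness: 817 is composite.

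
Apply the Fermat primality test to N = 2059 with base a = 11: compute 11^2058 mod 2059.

289

11^1 ≡ 11 (mod 2059)
11^2 ≡ 11^2 = 121 ≡ 121 (mod 2059)
11^4 ≡ 121^2 = 14641 ≡ 228 (mod 2059)
11^8 ≡ 228^2 = 51984 ≡ 509 (mod 2059)
11^16 ≡ 509^2 = 259081 ≡ 1706 (mod 2059)
11^32 ≡ 1706^2 = 2910436 ≡ 1069 (mod 2059)
11^64 ≡ 1069^2 = 1142761 ≡ 16 (mod 2059)
11^128 ≡ 16^2 = 256 ≡ 256 (mod 2059)
11^256 ≡ 256^2 = 65536 ≡ 1707 (mod 2059)
11^512 ≡ 1707^2 = 2913849 ≡ 364 (mod 2059)
11^1024 ≡ 364^2 = 132496 ≡ 720 (mod 2059)
11^2048 ≡ 720^2 = 518400 ≡ 1591 (mod 2059)
2058 = 2048 + 8 + 2 in binary powers of 2.
So 11^2058 ≡ 1591 · 509 · 121 ≡ 289 (mod 2059).
Since 289 ≠ 1, base 11 is a Fermat witness: 2059 is composite.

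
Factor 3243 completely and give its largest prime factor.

3243 = 3 · 1081
1081 = 23 · 47
47 is prime.
So 3243 = 3 · 23 · 47; the largest prime factor is 47.

47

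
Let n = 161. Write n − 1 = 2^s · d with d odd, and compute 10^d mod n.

19

161 − 1 = 160 = 2^5 · 5, so d = 5.
10^1 ≡ 10 (mod 161)
10^2 ≡ 10^2 = 100 ≡ 100 (mod 161)
10^4 ≡ 100^2 = 10000 ≡ 18 (mod 161)
5 = 4 + 1 in binary powers of 2.
So 10^5 ≡ 18 · 10 ≡ 19 (mod 161).
Squaring chain: 19 → 39 → 72 → 32 → 58; never reaches −1, so base 10 is a Miller–Rabin witness that 161 is composite.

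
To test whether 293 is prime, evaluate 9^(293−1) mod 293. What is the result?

1

9^1 ≡ 9 (mod 293)
9^2 ≡ 9^2 = 81 ≡ 81 (mod 293)
9^4 ≡ 81^2 = 6561 ≡ 115 (mod 293)
9^8 ≡ 115^2 = 13225 ≡ 40 (mod 293)
9^16 ≡ 40^2 = 1600 ≡ 135 (mod 293)
9^32 ≡ 135^2 = 18225 ≡ 59 (mod 293)
9^64 ≡ 59^2 = 3481 ≡ 258 (mod 293)
9^128 ≡ 258^2 = 66564 ≡ 53 (mod 293)
9^256 ≡ 53^2 = 2809 ≡ 172 (mod 293)
292 = 256 + 32 + 4 in binary powers of 2.
So 9^292 ≡ 172 · 59 · 115 ≡ 1 (mod 293).
Since the result is 1, base 9 gives no evidence that 293 is composite.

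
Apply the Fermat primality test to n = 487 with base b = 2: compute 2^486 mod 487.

1

2^1 ≡ 2 (mod 487)
2^2 ≡ 2^2 = 4 ≡ 4 (mod 487)
2^4 ≡ 4^2 = 16 ≡ 16 (mod 487)
2^8 ≡ 16^2 = 256 ≡ 256 (mod 487)
2^16 ≡ 256^2 = 65536 ≡ 278 (mod 487)
2^32 ≡ 278^2 = 77284 ≡ 338 (mod 487)
2^64 ≡ 338^2 = 114244 ≡ 286 (mod 487)
2^128 ≡ 286^2 = 81796 ≡ 467 (mod 487)
2^256 ≡ 467^2 = 218089 ≡ 400 (mod 487)
486 = 256 + 128 + 64 + 32 + 4 + 2 in binary powers of 2.
So 2^486 ≡ 400 · 467 · 286 · 338 · 16 · 4 ≡ 1 (mod 487).
Since the result is 1, base 2 gives no evidence that 487 is composite.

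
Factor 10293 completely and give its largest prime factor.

10293 = 3 · 3431
3431 = 47 · 73
73 is prime.
So 10293 = 3 · 47 · 73; the largest prime factor is 73.

73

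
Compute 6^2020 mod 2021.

1511

6^1 ≡ 6 (mod 2021)
6^2 ≡ 6^2 = 36 ≡ 36 (mod 2021)
6^4 ≡ 36^2 = 1296 ≡ 1296 (mod 2021)
6^8 ≡ 1296^2 = 1679616 ≡ 165 (mod 2021)
6^16 ≡ 165^2 = 27225 ≡ 952 (mod 2021)
6^32 ≡ 952^2 = 906304 ≡ 896 (mod 2021)
6^64 ≡ 896^2 = 802816 ≡ 479 (mod 2021)
6^128 ≡ 479^2 = 229441 ≡ 1068 (mod 2021)
6^256 ≡ 1068^2 = 1140624 ≡ 780 (mod 2021)
6^512 ≡ 780^2 = 608400 ≡ 79 (mod 2021)
6^1024 ≡ 79^2 = 6241 ≡ 178 (mod 2021)
2020 = 1024 + 512 + 256 + 128 + 64 + 32 + 4 in binary powers of 2.
So 6^2020 ≡ 178 · 79 · 780 · 1068 · 479 · 896 · 1296 ≡ 1511 (mod 2021).
Since 1511 ≠ 1, base 6 is a Fermat witness: 2021 is composite.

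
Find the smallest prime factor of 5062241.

5062241 is odd.
Digit sum 20, not divisible by 3.
Ends in 1: not divisible by 5.
7: 5062241 = 7·723177 + 2
11: 5062241 = 11·460203 + 8
13: 5062241 = 13·389403 + 2
17: 5062241 = 17·297778 + 15
19: 5062241 = 19·266433 + 14
23: 5062241 = 23·220097 + 10
29: 5062241 = 29·174560 + 1
31: 5062241 = 31·163298 + 3
37: 5062241 = 37·136817 + 12
41: 5062241 = 41·123469 + 12
43: 5062241 = 43·117726 + 23
47: 5062241 = 47·107707 + 12
53: 5062241 = 53·95513 + 52
59: 5062241 = 59·85800 + 41
61: 5062241 = 61·82987 + 34
67: 5062241 = 67·75555 + 56
71: 5062241 = 71·71299 + 12
73: 5062241 = 73·69345 + 56
79: 5062241 = 79·64079

79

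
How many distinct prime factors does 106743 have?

5

106743 = 3 · 35581
35581 = 7 · 5083
5083 = 13 · 391
391 = 17 · 23
106743 = 3 · 7 · 13 · 17 · 23, which has 5 distinct prime factors.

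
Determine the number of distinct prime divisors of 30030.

6

30030 = 2 · 15015
15015 = 3 · 5005
5005 = 5 · 1001
1001 = 7 · 143
143 = 11 · 13
30030 = 2 · 3 · 5 · 7 · 11 · 13, which has 6 distinct prime factors.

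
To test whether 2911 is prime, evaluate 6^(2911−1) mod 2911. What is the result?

747

6^1 ≡ 6 (mod 2911)
6^2 ≡ 6^2 = 36 ≡ 36 (mod 2911)
6^4 ≡ 36^2 = 1296 ≡ 1296 (mod 2911)
6^8 ≡ 1296^2 = 1679616 ≡ 2880 (mod 2911)
6^16 ≡ 2880^2 = 8294400 ≡ 961 (mod 2911)
6^32 ≡ 961^2 = 923521 ≡ 734 (mod 2911)
6^64 ≡ 734^2 = 538756 ≡ 221 (mod 2911)
6^128 ≡ 221^2 = 48841 ≡ 2265 (mod 2911)
6^256 ≡ 2265^2 = 5130225 ≡ 1043 (mod 2911)
6^512 ≡ 1043^2 = 1087849 ≡ 2046 (mod 2911)
6^1024 ≡ 2046^2 = 4186116 ≡ 98 (mod 2911)
6^2048 ≡ 98^2 = 9604 ≡ 871 (mod 2911)
2910 = 2048 + 512 + 256 + 64 + 16 + 8 + 4 + 2 in binary powers of 2.
So 6^2910 ≡ 871 · 2046 · 1043 · 221 · 961 · 2880 · 1296 · 36 ≡ 747 (mod 2911).
Since 747 ≠ 1, base 6 is a Fermat witness: 2911 is composite.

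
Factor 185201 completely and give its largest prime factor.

73

185201 = 43 · 4307
4307 = 59 · 73
73 is prime.
So 185201 = 43 · 59 · 73; the largest prime factor is 73.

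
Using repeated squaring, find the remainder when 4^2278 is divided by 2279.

1526

4^1 ≡ 4 (mod 2279)
4^2 ≡ 4^2 = 16 ≡ 16 (mod 2279)
4^4 ≡ 16^2 = 256 ≡ 256 (mod 2279)
4^8 ≡ 256^2 = 65536 ≡ 1724 (mod 2279)
4^16 ≡ 1724^2 = 2972176 ≡ 360 (mod 2279)
4^32 ≡ 360^2 = 129600 ≡ 1976 (mod 2279)
4^64 ≡ 1976^2 = 3904576 ≡ 649 (mod 2279)
4^128 ≡ 649^2 = 421201 ≡ 1865 (mod 2279)
4^256 ≡ 1865^2 = 3478225 ≡ 471 (mod 2279)
4^512 ≡ 471^2 = 221841 ≡ 778 (mod 2279)
4^1024 ≡ 778^2 = 605284 ≡ 1349 (mod 2279)
4^2048 ≡ 1349^2 = 1819801 ≡ 1159 (mod 2279)
2278 = 2048 + 128 + 64 + 32 + 4 + 2 in binary powers of 2.
So 4^2278 ≡ 1159 · 1865 · 649 · 1976 · 256 · 16 ≡ 1526 (mod 2279).
Since 1526 ≠ 1, base 4 is a Fermat witness: 2279 is composite.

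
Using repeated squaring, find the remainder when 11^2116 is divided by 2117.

11^1 ≡ 11 (mod 2117)
11^2 ≡ 11^2 = 121 ≡ 121 (mod 2117)
11^4 ≡ 121^2 = 14641 ≡ 1939 (mod 2117)
11^8 ≡ 1939^2 = 3759721 ≡ 2046 (mod 2117)
11^16 ≡ 2046^2 = 4186116 ≡ 807 (mod 2117)
11^32 ≡ 807^2 = 651249 ≡ 1330 (mod 2117)
11^64 ≡ 1330^2 = 1768900 ≡ 1205 (mod 2117)
11^128 ≡ 1205^2 = 1452025 ≡ 1880 (mod 2117)
11^256 ≡ 1880^2 = 3534400 ≡ 1127 (mod 2117)
11^512 ≡ 1127^2 = 1270129 ≡ 2046 (mod 2117)
11^1024 ≡ 2046^2 = 4186116 ≡ 807 (mod 2117)
11^2048 ≡ 807^2 = 651249 ≡ 1330 (mod 2117)
2116 = 2048 + 64 + 4 in binary powers of 2.
So 11^2116 ≡ 1330 · 1205 · 1939 ≡ 401 (mod 2117).
Since 401 ≠ 1, base 11 is a Fermat witness: 2117 is composite.

401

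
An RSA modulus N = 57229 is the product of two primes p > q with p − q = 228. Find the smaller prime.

151

Since p = q + 228, we have 57229 = q(q + 228), so q² + 228q − 57229 = 0.
Discriminant: 228² + 4·57229 = 51984 + 228916 = 280900; √280900 = 530.
q = (−228 + 530)/2 = 151, and p = q + 228 = 379.
Check: 151 · 379 = 57229.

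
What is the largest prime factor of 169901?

169901 = 23 · 7387
7387 = 83 · 89
89 is prime.
So 169901 = 23 · 83 · 89; the largest prime factor is 89.

89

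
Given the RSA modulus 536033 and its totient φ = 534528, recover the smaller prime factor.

577

φ(n) = (p−1)(q−1) = n − (p+q) + 1, so p + q = 536033 − 534528 + 1 = 1506.
p and q are the roots of t² − 1506t + 536033 = 0.
Discriminant: 1506² − 4·536033 = 2268036 − 2144132 = 123904; √123904 = 352.
q = (1506 − 352)/2 = 577, p = (1506 + 352)/2 = 929.
Check: 577 · 929 = 536033.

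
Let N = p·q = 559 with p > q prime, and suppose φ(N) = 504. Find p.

43

φ(n) = (p−1)(q−1) = n − (p+q) + 1, so p + q = 559 − 504 + 1 = 56.
p and q are the roots of t² − 56t + 559 = 0.
Discriminant: 56² − 4·559 = 3136 − 2236 = 900; √900 = 30.
q = (56 − 30)/2 = 13, p = (56 + 30)/2 = 43.
Check: 13 · 43 = 559.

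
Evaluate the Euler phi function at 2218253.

2162160

Factor: 2218253 = 71 · 157 · 199.
φ(2218253) = (71−1) · (157−1) · (199−1) = 70 · 156 · 198 = 2162160.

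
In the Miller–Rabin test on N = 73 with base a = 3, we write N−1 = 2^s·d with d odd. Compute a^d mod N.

46

73 − 1 = 72 = 2^3 · 9, so d = 9.
3^1 ≡ 3 (mod 73)
3^2 ≡ 3^2 = 9 ≡ 9 (mod 73)
3^4 ≡ 9^2 = 81 ≡ 8 (mod 73)
3^8 ≡ 8^2 = 64 ≡ 64 (mod 73)
9 = 8 + 1 in binary powers of 2.
So 3^9 ≡ 64 · 3 ≡ 46 (mod 73).
Squaring chain: 46 → 72 → 1; reaches −1, so base 3 does not prove 73 composite.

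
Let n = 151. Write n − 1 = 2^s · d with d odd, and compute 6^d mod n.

151 − 1 = 150 = 2^1 · 75, so d = 75.
6^1 ≡ 6 (mod 151)
6^2 ≡ 6^2 = 36 ≡ 36 (mod 151)
6^4 ≡ 36^2 = 1296 ≡ 88 (mod 151)
6^8 ≡ 88^2 = 7744 ≡ 43 (mod 151)
6^16 ≡ 43^2 = 1849 ≡ 37 (mod 151)
6^32 ≡ 37^2 = 1369 ≡ 10 (mod 151)
6^64 ≡ 10^2 = 100 ≡ 100 (mod 151)
75 = 64 + 8 + 2 + 1 in binary powers of 2.
So 6^75 ≡ 100 · 43 · 36 · 6 ≡ 150 (mod 151).
Since 6^d ≡ 150 (mod 151), base 6 does not prove 151 composite.

150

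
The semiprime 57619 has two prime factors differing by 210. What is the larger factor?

367

Since p = q + 210, we have 57619 = q(q + 210), so q² + 210q − 57619 = 0.
Discriminant: 210² + 4·57619 = 44100 + 230476 = 274576; √274576 = 524.
q = (−210 + 524)/2 = 157, and p = q + 210 = 367.
Check: 157 · 367 = 57619.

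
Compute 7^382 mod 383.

1

7^1 ≡ 7 (mod 383)
7^2 ≡ 7^2 = 49 ≡ 49 (mod 383)
7^4 ≡ 49^2 = 2401 ≡ 103 (mod 383)
7^8 ≡ 103^2 = 10609 ≡ 268 (mod 383)
7^16 ≡ 268^2 = 71824 ≡ 203 (mod 383)
7^32 ≡ 203^2 = 41209 ≡ 228 (mod 383)
7^64 ≡ 228^2 = 51984 ≡ 279 (mod 383)
7^128 ≡ 279^2 = 77841 ≡ 92 (mod 383)
7^256 ≡ 92^2 = 8464 ≡ 38 (mod 383)
382 = 256 + 64 + 32 + 16 + 8 + 4 + 2 in binary powers of 2.
So 7^382 ≡ 38 · 279 · 228 · 203 · 268 · 103 · 49 ≡ 1 (mod 383).
Since the result is 1, base 7 gives no evidence that 383 is composite.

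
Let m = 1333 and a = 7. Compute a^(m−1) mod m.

388

7^1 ≡ 7 (mod 1333)
7^2 ≡ 7^2 = 49 ≡ 49 (mod 1333)
7^4 ≡ 49^2 = 2401 ≡ 1068 (mod 1333)
7^8 ≡ 1068^2 = 1140624 ≡ 909 (mod 1333)
7^16 ≡ 909^2 = 826281 ≡ 1154 (mod 1333)
7^32 ≡ 1154^2 = 1331716 ≡ 49 (mod 1333)
7^64 ≡ 49^2 = 2401 ≡ 1068 (mod 1333)
7^128 ≡ 1068^2 = 1140624 ≡ 909 (mod 1333)
7^256 ≡ 909^2 = 826281 ≡ 1154 (mod 1333)
7^512 ≡ 1154^2 = 1331716 ≡ 49 (mod 1333)
7^1024 ≡ 49^2 = 2401 ≡ 1068 (mod 1333)
1332 = 1024 + 256 + 32 + 16 + 4 in binary powers of 2.
So 7^1332 ≡ 1068 · 1154 · 49 · 1154 · 1068 ≡ 388 (mod 1333).
Since 388 ≠ 1, base 7 is a Fermat witness: 1333 is composite.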